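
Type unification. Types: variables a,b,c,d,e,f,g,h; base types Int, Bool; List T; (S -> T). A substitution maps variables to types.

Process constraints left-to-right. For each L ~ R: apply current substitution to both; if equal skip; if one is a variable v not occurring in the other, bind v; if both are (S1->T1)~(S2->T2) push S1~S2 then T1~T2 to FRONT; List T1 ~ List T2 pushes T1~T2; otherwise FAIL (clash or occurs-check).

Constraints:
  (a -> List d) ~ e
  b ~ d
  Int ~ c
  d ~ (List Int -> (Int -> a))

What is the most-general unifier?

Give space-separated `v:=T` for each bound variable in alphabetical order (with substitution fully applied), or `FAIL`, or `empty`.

step 1: unify (a -> List d) ~ e  [subst: {-} | 3 pending]
  bind e := (a -> List d)
step 2: unify b ~ d  [subst: {e:=(a -> List d)} | 2 pending]
  bind b := d
step 3: unify Int ~ c  [subst: {e:=(a -> List d), b:=d} | 1 pending]
  bind c := Int
step 4: unify d ~ (List Int -> (Int -> a))  [subst: {e:=(a -> List d), b:=d, c:=Int} | 0 pending]
  bind d := (List Int -> (Int -> a))

Answer: b:=(List Int -> (Int -> a)) c:=Int d:=(List Int -> (Int -> a)) e:=(a -> List (List Int -> (Int -> a)))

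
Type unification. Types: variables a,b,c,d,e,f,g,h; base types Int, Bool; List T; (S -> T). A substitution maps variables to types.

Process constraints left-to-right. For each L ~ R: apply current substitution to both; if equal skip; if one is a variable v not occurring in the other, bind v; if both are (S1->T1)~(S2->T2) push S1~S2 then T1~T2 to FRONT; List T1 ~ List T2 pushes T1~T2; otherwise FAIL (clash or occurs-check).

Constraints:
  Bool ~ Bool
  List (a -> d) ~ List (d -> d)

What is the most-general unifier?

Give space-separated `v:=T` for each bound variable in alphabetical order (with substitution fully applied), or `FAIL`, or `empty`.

step 1: unify Bool ~ Bool  [subst: {-} | 1 pending]
  -> identical, skip
step 2: unify List (a -> d) ~ List (d -> d)  [subst: {-} | 0 pending]
  -> decompose List: push (a -> d)~(d -> d)
step 3: unify (a -> d) ~ (d -> d)  [subst: {-} | 0 pending]
  -> decompose arrow: push a~d, d~d
step 4: unify a ~ d  [subst: {-} | 1 pending]
  bind a := d
step 5: unify d ~ d  [subst: {a:=d} | 0 pending]
  -> identical, skip

Answer: a:=d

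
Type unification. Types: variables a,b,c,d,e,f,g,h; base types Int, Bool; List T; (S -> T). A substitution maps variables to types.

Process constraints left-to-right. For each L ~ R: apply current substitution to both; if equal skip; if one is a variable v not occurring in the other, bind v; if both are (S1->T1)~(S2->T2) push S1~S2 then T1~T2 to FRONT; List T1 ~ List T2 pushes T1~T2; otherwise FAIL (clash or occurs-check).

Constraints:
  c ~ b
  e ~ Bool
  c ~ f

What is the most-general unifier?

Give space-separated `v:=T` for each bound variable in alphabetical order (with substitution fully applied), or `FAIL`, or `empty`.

step 1: unify c ~ b  [subst: {-} | 2 pending]
  bind c := b
step 2: unify e ~ Bool  [subst: {c:=b} | 1 pending]
  bind e := Bool
step 3: unify b ~ f  [subst: {c:=b, e:=Bool} | 0 pending]
  bind b := f

Answer: b:=f c:=f e:=Bool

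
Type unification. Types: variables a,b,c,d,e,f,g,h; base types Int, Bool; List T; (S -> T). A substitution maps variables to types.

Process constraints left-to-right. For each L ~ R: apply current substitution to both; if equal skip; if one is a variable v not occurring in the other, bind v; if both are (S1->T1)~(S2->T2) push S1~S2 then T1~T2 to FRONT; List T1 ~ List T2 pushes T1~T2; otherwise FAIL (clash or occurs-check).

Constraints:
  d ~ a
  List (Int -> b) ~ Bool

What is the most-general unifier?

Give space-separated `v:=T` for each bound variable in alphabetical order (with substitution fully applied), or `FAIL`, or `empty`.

Answer: FAIL

Derivation:
step 1: unify d ~ a  [subst: {-} | 1 pending]
  bind d := a
step 2: unify List (Int -> b) ~ Bool  [subst: {d:=a} | 0 pending]
  clash: List (Int -> b) vs Bool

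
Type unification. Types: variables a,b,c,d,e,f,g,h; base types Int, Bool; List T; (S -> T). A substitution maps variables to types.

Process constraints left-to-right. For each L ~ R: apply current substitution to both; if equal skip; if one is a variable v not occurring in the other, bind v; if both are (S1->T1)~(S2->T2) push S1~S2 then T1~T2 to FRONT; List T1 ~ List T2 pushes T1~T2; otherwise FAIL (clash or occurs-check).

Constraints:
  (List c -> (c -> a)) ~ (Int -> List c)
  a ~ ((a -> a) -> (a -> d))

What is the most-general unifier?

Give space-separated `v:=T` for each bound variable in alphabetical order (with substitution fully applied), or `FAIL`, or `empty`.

step 1: unify (List c -> (c -> a)) ~ (Int -> List c)  [subst: {-} | 1 pending]
  -> decompose arrow: push List c~Int, (c -> a)~List c
step 2: unify List c ~ Int  [subst: {-} | 2 pending]
  clash: List c vs Int

Answer: FAIL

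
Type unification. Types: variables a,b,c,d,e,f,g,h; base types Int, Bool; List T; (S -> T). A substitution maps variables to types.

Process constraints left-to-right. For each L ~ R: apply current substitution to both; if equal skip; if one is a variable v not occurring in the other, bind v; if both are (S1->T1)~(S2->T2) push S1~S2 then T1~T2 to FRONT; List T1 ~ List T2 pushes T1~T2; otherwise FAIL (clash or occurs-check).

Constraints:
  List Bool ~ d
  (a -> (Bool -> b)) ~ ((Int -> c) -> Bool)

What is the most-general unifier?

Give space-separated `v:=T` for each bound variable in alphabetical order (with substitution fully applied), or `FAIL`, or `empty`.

step 1: unify List Bool ~ d  [subst: {-} | 1 pending]
  bind d := List Bool
step 2: unify (a -> (Bool -> b)) ~ ((Int -> c) -> Bool)  [subst: {d:=List Bool} | 0 pending]
  -> decompose arrow: push a~(Int -> c), (Bool -> b)~Bool
step 3: unify a ~ (Int -> c)  [subst: {d:=List Bool} | 1 pending]
  bind a := (Int -> c)
step 4: unify (Bool -> b) ~ Bool  [subst: {d:=List Bool, a:=(Int -> c)} | 0 pending]
  clash: (Bool -> b) vs Bool

Answer: FAIL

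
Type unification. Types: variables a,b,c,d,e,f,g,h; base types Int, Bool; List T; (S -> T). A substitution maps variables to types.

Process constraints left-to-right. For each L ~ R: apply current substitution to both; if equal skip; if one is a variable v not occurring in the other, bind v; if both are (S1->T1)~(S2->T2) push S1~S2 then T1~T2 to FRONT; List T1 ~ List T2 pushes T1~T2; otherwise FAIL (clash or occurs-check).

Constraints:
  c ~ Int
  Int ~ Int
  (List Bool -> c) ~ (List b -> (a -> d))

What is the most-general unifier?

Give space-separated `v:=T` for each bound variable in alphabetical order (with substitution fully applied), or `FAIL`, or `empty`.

step 1: unify c ~ Int  [subst: {-} | 2 pending]
  bind c := Int
step 2: unify Int ~ Int  [subst: {c:=Int} | 1 pending]
  -> identical, skip
step 3: unify (List Bool -> Int) ~ (List b -> (a -> d))  [subst: {c:=Int} | 0 pending]
  -> decompose arrow: push List Bool~List b, Int~(a -> d)
step 4: unify List Bool ~ List b  [subst: {c:=Int} | 1 pending]
  -> decompose List: push Bool~b
step 5: unify Bool ~ b  [subst: {c:=Int} | 1 pending]
  bind b := Bool
step 6: unify Int ~ (a -> d)  [subst: {c:=Int, b:=Bool} | 0 pending]
  clash: Int vs (a -> d)

Answer: FAIL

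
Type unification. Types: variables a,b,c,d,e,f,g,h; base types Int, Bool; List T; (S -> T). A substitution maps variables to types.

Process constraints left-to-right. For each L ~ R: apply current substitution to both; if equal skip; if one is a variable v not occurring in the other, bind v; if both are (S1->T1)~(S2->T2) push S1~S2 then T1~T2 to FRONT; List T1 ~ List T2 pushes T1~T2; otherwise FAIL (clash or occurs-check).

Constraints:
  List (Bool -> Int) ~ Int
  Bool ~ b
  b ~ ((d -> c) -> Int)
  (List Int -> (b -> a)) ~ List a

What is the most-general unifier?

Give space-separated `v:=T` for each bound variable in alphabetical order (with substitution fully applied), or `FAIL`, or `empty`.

Answer: FAIL

Derivation:
step 1: unify List (Bool -> Int) ~ Int  [subst: {-} | 3 pending]
  clash: List (Bool -> Int) vs Int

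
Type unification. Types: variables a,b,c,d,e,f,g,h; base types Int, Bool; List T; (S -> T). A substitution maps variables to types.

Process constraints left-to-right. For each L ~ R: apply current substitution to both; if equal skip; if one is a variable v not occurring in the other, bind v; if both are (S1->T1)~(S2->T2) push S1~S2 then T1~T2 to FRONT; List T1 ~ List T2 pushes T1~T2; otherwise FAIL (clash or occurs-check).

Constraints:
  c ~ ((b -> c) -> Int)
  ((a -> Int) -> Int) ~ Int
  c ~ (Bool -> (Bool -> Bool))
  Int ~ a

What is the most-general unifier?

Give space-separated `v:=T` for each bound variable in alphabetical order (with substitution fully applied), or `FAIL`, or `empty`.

Answer: FAIL

Derivation:
step 1: unify c ~ ((b -> c) -> Int)  [subst: {-} | 3 pending]
  occurs-check fail: c in ((b -> c) -> Int)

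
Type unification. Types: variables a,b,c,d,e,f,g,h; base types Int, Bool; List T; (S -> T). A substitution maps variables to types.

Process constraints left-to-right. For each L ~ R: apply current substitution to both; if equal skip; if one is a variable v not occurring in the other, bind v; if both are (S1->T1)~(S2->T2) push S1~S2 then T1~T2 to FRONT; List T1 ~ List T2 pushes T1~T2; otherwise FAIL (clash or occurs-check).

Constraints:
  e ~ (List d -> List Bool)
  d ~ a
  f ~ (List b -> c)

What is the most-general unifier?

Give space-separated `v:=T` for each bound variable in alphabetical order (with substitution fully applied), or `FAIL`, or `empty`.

Answer: d:=a e:=(List a -> List Bool) f:=(List b -> c)

Derivation:
step 1: unify e ~ (List d -> List Bool)  [subst: {-} | 2 pending]
  bind e := (List d -> List Bool)
step 2: unify d ~ a  [subst: {e:=(List d -> List Bool)} | 1 pending]
  bind d := a
step 3: unify f ~ (List b -> c)  [subst: {e:=(List d -> List Bool), d:=a} | 0 pending]
  bind f := (List b -> c)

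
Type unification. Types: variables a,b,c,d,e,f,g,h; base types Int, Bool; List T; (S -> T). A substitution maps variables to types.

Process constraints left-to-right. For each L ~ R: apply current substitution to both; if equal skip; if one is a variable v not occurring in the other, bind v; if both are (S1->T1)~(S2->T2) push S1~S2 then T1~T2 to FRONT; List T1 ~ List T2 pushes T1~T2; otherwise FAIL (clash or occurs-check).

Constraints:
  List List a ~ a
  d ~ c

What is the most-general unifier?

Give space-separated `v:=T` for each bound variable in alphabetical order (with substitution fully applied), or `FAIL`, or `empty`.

step 1: unify List List a ~ a  [subst: {-} | 1 pending]
  occurs-check fail

Answer: FAIL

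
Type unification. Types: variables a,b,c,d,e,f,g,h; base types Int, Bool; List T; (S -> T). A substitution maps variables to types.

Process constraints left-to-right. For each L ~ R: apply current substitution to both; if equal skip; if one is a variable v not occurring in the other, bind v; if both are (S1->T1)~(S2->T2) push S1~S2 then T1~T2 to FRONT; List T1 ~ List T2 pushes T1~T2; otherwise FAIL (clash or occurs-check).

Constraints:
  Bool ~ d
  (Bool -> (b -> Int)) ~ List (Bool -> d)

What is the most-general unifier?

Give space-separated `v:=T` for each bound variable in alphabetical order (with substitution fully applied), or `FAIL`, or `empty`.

step 1: unify Bool ~ d  [subst: {-} | 1 pending]
  bind d := Bool
step 2: unify (Bool -> (b -> Int)) ~ List (Bool -> Bool)  [subst: {d:=Bool} | 0 pending]
  clash: (Bool -> (b -> Int)) vs List (Bool -> Bool)

Answer: FAIL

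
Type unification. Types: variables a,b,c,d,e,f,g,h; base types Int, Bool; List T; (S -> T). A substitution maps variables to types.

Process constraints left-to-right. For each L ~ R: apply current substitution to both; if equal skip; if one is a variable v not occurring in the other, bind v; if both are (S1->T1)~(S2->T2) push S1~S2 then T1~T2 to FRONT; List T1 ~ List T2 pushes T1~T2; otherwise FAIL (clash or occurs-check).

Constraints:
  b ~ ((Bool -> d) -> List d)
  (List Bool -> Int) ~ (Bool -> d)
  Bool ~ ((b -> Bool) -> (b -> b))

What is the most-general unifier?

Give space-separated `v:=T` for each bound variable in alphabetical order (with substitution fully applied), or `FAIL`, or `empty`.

Answer: FAIL

Derivation:
step 1: unify b ~ ((Bool -> d) -> List d)  [subst: {-} | 2 pending]
  bind b := ((Bool -> d) -> List d)
step 2: unify (List Bool -> Int) ~ (Bool -> d)  [subst: {b:=((Bool -> d) -> List d)} | 1 pending]
  -> decompose arrow: push List Bool~Bool, Int~d
step 3: unify List Bool ~ Bool  [subst: {b:=((Bool -> d) -> List d)} | 2 pending]
  clash: List Bool vs Bool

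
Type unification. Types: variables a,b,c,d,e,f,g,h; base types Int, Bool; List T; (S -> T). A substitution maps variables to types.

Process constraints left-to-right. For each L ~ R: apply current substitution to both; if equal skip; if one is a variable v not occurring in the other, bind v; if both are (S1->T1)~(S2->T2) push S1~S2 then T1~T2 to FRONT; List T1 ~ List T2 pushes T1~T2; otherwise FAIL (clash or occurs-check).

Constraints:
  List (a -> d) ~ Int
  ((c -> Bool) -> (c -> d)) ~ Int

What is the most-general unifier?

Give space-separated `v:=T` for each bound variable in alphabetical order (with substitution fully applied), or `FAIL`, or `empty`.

Answer: FAIL

Derivation:
step 1: unify List (a -> d) ~ Int  [subst: {-} | 1 pending]
  clash: List (a -> d) vs Int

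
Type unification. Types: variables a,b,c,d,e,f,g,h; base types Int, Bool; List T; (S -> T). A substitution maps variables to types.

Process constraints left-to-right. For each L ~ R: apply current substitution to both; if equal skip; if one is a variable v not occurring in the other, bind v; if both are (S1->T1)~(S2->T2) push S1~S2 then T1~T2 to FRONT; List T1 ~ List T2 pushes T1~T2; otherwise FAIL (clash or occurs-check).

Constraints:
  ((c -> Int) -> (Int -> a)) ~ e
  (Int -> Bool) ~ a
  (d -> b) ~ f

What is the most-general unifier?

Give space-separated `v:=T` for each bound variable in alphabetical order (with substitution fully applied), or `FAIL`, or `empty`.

step 1: unify ((c -> Int) -> (Int -> a)) ~ e  [subst: {-} | 2 pending]
  bind e := ((c -> Int) -> (Int -> a))
step 2: unify (Int -> Bool) ~ a  [subst: {e:=((c -> Int) -> (Int -> a))} | 1 pending]
  bind a := (Int -> Bool)
step 3: unify (d -> b) ~ f  [subst: {e:=((c -> Int) -> (Int -> a)), a:=(Int -> Bool)} | 0 pending]
  bind f := (d -> b)

Answer: a:=(Int -> Bool) e:=((c -> Int) -> (Int -> (Int -> Bool))) f:=(d -> b)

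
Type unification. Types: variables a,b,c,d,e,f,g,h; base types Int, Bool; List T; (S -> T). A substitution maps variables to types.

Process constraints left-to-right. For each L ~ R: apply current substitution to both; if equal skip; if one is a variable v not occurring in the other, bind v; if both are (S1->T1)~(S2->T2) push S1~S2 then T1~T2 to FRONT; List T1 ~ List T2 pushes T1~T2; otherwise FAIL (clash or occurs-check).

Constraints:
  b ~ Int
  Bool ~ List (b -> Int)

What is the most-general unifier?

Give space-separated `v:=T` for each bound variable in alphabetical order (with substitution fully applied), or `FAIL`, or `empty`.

Answer: FAIL

Derivation:
step 1: unify b ~ Int  [subst: {-} | 1 pending]
  bind b := Int
step 2: unify Bool ~ List (Int -> Int)  [subst: {b:=Int} | 0 pending]
  clash: Bool vs List (Int -> Int)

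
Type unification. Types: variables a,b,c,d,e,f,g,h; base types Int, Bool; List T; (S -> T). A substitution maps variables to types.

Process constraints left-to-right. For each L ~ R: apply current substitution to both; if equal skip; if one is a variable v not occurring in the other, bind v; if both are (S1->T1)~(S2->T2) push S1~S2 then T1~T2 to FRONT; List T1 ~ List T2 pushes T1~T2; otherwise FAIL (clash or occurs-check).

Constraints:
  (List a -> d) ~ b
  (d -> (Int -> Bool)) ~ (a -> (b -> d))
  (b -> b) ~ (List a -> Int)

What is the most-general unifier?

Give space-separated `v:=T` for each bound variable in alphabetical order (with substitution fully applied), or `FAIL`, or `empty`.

Answer: FAIL

Derivation:
step 1: unify (List a -> d) ~ b  [subst: {-} | 2 pending]
  bind b := (List a -> d)
step 2: unify (d -> (Int -> Bool)) ~ (a -> ((List a -> d) -> d))  [subst: {b:=(List a -> d)} | 1 pending]
  -> decompose arrow: push d~a, (Int -> Bool)~((List a -> d) -> d)
step 3: unify d ~ a  [subst: {b:=(List a -> d)} | 2 pending]
  bind d := a
step 4: unify (Int -> Bool) ~ ((List a -> a) -> a)  [subst: {b:=(List a -> d), d:=a} | 1 pending]
  -> decompose arrow: push Int~(List a -> a), Bool~a
step 5: unify Int ~ (List a -> a)  [subst: {b:=(List a -> d), d:=a} | 2 pending]
  clash: Int vs (List a -> a)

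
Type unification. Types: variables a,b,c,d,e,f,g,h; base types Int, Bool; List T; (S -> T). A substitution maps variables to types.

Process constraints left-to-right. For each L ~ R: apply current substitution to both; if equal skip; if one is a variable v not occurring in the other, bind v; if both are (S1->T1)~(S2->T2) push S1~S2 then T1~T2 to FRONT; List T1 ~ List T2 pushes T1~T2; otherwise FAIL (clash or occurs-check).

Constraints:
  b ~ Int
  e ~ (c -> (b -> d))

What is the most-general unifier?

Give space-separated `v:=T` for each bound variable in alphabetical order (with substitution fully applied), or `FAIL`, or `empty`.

step 1: unify b ~ Int  [subst: {-} | 1 pending]
  bind b := Int
step 2: unify e ~ (c -> (Int -> d))  [subst: {b:=Int} | 0 pending]
  bind e := (c -> (Int -> d))

Answer: b:=Int e:=(c -> (Int -> d))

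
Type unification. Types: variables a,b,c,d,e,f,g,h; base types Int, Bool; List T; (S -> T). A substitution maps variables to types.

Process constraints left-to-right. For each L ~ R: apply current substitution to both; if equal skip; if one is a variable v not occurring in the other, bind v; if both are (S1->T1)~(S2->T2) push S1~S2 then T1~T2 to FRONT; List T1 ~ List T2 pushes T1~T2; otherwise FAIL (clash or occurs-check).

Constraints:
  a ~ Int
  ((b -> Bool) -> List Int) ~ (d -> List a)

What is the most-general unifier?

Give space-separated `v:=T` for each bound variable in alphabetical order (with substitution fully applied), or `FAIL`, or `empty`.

step 1: unify a ~ Int  [subst: {-} | 1 pending]
  bind a := Int
step 2: unify ((b -> Bool) -> List Int) ~ (d -> List Int)  [subst: {a:=Int} | 0 pending]
  -> decompose arrow: push (b -> Bool)~d, List Int~List Int
step 3: unify (b -> Bool) ~ d  [subst: {a:=Int} | 1 pending]
  bind d := (b -> Bool)
step 4: unify List Int ~ List Int  [subst: {a:=Int, d:=(b -> Bool)} | 0 pending]
  -> identical, skip

Answer: a:=Int d:=(b -> Bool)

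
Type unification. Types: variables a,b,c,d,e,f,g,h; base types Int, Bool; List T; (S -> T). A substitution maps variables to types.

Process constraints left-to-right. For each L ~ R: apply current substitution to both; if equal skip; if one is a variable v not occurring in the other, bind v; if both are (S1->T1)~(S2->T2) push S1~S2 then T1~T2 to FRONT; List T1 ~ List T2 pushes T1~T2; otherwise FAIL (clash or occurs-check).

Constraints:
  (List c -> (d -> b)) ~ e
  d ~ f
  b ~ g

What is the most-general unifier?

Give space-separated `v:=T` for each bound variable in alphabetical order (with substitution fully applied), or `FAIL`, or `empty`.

step 1: unify (List c -> (d -> b)) ~ e  [subst: {-} | 2 pending]
  bind e := (List c -> (d -> b))
step 2: unify d ~ f  [subst: {e:=(List c -> (d -> b))} | 1 pending]
  bind d := f
step 3: unify b ~ g  [subst: {e:=(List c -> (d -> b)), d:=f} | 0 pending]
  bind b := g

Answer: b:=g d:=f e:=(List c -> (f -> g))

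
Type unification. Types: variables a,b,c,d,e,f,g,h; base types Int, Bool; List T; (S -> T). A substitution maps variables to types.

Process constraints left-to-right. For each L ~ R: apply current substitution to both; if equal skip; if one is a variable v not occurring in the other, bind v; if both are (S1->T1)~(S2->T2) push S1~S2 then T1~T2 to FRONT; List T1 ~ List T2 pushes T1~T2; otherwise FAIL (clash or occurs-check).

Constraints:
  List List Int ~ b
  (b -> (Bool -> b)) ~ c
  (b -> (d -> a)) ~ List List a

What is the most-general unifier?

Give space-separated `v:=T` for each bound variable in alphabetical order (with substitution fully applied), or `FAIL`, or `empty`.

Answer: FAIL

Derivation:
step 1: unify List List Int ~ b  [subst: {-} | 2 pending]
  bind b := List List Int
step 2: unify (List List Int -> (Bool -> List List Int)) ~ c  [subst: {b:=List List Int} | 1 pending]
  bind c := (List List Int -> (Bool -> List List Int))
step 3: unify (List List Int -> (d -> a)) ~ List List a  [subst: {b:=List List Int, c:=(List List Int -> (Bool -> List List Int))} | 0 pending]
  clash: (List List Int -> (d -> a)) vs List List a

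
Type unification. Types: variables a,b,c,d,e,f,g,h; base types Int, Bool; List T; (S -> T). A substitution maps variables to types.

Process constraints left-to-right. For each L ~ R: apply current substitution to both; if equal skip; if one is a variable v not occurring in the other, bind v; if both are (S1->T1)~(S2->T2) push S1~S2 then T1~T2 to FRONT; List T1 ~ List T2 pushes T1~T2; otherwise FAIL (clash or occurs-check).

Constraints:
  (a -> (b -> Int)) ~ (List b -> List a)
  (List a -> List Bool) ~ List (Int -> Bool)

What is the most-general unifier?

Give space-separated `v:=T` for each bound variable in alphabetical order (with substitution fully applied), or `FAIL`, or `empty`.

Answer: FAIL

Derivation:
step 1: unify (a -> (b -> Int)) ~ (List b -> List a)  [subst: {-} | 1 pending]
  -> decompose arrow: push a~List b, (b -> Int)~List a
step 2: unify a ~ List b  [subst: {-} | 2 pending]
  bind a := List b
step 3: unify (b -> Int) ~ List List b  [subst: {a:=List b} | 1 pending]
  clash: (b -> Int) vs List List b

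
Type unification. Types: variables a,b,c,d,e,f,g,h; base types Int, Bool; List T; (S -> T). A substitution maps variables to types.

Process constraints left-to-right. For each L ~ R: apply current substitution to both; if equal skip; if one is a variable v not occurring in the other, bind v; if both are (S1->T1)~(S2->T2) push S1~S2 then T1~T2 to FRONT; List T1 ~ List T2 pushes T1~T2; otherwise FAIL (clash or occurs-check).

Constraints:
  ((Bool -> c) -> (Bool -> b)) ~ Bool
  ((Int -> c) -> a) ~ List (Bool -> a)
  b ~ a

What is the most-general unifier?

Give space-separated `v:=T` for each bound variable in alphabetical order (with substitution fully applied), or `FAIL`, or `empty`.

Answer: FAIL

Derivation:
step 1: unify ((Bool -> c) -> (Bool -> b)) ~ Bool  [subst: {-} | 2 pending]
  clash: ((Bool -> c) -> (Bool -> b)) vs Bool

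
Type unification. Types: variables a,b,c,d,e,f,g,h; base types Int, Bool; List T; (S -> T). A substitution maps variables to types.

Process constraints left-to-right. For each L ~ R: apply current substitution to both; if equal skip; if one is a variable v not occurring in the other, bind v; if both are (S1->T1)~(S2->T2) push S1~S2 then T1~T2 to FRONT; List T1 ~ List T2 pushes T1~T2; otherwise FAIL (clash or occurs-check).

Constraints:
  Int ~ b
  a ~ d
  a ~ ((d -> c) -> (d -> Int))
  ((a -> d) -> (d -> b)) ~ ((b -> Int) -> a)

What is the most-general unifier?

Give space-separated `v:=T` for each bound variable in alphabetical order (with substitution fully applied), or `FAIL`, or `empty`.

step 1: unify Int ~ b  [subst: {-} | 3 pending]
  bind b := Int
step 2: unify a ~ d  [subst: {b:=Int} | 2 pending]
  bind a := d
step 3: unify d ~ ((d -> c) -> (d -> Int))  [subst: {b:=Int, a:=d} | 1 pending]
  occurs-check fail: d in ((d -> c) -> (d -> Int))

Answer: FAIL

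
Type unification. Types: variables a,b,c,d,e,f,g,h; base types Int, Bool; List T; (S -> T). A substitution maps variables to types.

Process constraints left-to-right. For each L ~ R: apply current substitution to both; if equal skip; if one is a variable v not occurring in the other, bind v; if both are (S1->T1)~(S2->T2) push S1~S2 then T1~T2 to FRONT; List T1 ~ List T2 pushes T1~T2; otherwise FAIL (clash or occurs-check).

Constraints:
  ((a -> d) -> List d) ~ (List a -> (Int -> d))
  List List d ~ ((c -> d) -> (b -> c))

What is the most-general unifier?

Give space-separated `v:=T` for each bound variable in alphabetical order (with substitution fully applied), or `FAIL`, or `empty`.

Answer: FAIL

Derivation:
step 1: unify ((a -> d) -> List d) ~ (List a -> (Int -> d))  [subst: {-} | 1 pending]
  -> decompose arrow: push (a -> d)~List a, List d~(Int -> d)
step 2: unify (a -> d) ~ List a  [subst: {-} | 2 pending]
  clash: (a -> d) vs List a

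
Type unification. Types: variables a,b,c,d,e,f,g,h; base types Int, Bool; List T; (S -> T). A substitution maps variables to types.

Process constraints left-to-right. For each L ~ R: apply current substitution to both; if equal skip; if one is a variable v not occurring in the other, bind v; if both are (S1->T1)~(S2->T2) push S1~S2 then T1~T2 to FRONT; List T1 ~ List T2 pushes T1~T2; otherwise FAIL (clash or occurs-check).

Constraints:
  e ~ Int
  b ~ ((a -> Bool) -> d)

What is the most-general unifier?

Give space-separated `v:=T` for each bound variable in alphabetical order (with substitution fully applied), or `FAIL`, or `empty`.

step 1: unify e ~ Int  [subst: {-} | 1 pending]
  bind e := Int
step 2: unify b ~ ((a -> Bool) -> d)  [subst: {e:=Int} | 0 pending]
  bind b := ((a -> Bool) -> d)

Answer: b:=((a -> Bool) -> d) e:=Int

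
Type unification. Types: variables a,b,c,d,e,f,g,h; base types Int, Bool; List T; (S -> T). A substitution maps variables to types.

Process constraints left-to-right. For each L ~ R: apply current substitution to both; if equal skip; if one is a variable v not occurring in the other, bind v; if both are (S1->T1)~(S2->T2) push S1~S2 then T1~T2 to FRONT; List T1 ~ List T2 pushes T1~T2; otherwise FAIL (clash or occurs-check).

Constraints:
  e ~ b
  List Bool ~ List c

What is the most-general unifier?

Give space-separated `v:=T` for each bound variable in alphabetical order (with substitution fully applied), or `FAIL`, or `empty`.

step 1: unify e ~ b  [subst: {-} | 1 pending]
  bind e := b
step 2: unify List Bool ~ List c  [subst: {e:=b} | 0 pending]
  -> decompose List: push Bool~c
step 3: unify Bool ~ c  [subst: {e:=b} | 0 pending]
  bind c := Bool

Answer: c:=Bool e:=b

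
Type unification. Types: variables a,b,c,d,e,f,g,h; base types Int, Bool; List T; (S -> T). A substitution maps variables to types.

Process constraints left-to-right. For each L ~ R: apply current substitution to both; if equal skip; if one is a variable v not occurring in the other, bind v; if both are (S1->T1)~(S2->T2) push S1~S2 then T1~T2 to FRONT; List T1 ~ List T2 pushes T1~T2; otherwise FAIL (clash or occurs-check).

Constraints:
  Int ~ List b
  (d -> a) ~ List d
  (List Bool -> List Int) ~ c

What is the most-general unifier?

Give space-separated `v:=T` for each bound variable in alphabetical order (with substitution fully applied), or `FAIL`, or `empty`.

Answer: FAIL

Derivation:
step 1: unify Int ~ List b  [subst: {-} | 2 pending]
  clash: Int vs List b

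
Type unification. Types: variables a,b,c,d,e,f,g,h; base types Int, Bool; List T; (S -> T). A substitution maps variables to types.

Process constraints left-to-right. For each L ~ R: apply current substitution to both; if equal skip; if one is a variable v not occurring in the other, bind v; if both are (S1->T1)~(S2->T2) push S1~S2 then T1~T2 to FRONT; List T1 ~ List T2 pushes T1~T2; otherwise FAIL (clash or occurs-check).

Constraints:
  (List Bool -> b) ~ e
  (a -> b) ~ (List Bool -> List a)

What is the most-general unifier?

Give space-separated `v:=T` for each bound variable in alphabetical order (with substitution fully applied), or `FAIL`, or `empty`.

step 1: unify (List Bool -> b) ~ e  [subst: {-} | 1 pending]
  bind e := (List Bool -> b)
step 2: unify (a -> b) ~ (List Bool -> List a)  [subst: {e:=(List Bool -> b)} | 0 pending]
  -> decompose arrow: push a~List Bool, b~List a
step 3: unify a ~ List Bool  [subst: {e:=(List Bool -> b)} | 1 pending]
  bind a := List Bool
step 4: unify b ~ List List Bool  [subst: {e:=(List Bool -> b), a:=List Bool} | 0 pending]
  bind b := List List Bool

Answer: a:=List Bool b:=List List Bool e:=(List Bool -> List List Bool)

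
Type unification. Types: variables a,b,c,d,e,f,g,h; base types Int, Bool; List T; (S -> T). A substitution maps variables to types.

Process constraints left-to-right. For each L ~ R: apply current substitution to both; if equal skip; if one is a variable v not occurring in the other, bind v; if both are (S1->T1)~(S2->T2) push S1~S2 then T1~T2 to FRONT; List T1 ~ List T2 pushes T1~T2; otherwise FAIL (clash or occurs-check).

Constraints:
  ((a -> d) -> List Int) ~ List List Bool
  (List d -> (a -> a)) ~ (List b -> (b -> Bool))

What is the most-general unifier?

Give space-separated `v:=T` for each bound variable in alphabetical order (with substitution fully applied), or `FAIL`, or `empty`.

step 1: unify ((a -> d) -> List Int) ~ List List Bool  [subst: {-} | 1 pending]
  clash: ((a -> d) -> List Int) vs List List Bool

Answer: FAIL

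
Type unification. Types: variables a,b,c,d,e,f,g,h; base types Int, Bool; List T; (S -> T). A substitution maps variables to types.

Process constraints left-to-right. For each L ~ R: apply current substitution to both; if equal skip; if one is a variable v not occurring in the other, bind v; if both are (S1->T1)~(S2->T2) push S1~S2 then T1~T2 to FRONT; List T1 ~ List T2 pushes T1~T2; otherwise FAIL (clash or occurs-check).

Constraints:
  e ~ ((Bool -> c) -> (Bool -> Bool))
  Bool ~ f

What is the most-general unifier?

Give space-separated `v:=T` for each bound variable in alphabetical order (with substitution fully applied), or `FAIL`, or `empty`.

step 1: unify e ~ ((Bool -> c) -> (Bool -> Bool))  [subst: {-} | 1 pending]
  bind e := ((Bool -> c) -> (Bool -> Bool))
step 2: unify Bool ~ f  [subst: {e:=((Bool -> c) -> (Bool -> Bool))} | 0 pending]
  bind f := Bool

Answer: e:=((Bool -> c) -> (Bool -> Bool)) f:=Bool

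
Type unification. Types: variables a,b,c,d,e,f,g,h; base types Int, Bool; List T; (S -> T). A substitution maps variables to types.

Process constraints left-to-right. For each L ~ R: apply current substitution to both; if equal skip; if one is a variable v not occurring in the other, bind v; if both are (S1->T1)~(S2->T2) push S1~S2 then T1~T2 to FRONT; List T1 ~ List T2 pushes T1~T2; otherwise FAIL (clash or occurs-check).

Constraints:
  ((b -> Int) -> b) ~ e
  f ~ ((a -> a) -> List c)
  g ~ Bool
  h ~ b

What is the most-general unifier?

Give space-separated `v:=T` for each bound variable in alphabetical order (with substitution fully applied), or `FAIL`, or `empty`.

Answer: e:=((b -> Int) -> b) f:=((a -> a) -> List c) g:=Bool h:=b

Derivation:
step 1: unify ((b -> Int) -> b) ~ e  [subst: {-} | 3 pending]
  bind e := ((b -> Int) -> b)
step 2: unify f ~ ((a -> a) -> List c)  [subst: {e:=((b -> Int) -> b)} | 2 pending]
  bind f := ((a -> a) -> List c)
step 3: unify g ~ Bool  [subst: {e:=((b -> Int) -> b), f:=((a -> a) -> List c)} | 1 pending]
  bind g := Bool
step 4: unify h ~ b  [subst: {e:=((b -> Int) -> b), f:=((a -> a) -> List c), g:=Bool} | 0 pending]
  bind h := b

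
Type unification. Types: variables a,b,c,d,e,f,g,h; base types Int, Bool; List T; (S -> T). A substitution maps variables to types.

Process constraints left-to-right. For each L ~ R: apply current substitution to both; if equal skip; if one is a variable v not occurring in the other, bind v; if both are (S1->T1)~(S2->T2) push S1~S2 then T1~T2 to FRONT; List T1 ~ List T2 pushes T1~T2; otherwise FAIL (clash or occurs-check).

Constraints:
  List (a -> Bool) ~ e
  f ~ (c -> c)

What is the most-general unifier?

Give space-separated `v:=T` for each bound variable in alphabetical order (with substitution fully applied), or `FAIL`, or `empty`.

Answer: e:=List (a -> Bool) f:=(c -> c)

Derivation:
step 1: unify List (a -> Bool) ~ e  [subst: {-} | 1 pending]
  bind e := List (a -> Bool)
step 2: unify f ~ (c -> c)  [subst: {e:=List (a -> Bool)} | 0 pending]
  bind f := (c -> c)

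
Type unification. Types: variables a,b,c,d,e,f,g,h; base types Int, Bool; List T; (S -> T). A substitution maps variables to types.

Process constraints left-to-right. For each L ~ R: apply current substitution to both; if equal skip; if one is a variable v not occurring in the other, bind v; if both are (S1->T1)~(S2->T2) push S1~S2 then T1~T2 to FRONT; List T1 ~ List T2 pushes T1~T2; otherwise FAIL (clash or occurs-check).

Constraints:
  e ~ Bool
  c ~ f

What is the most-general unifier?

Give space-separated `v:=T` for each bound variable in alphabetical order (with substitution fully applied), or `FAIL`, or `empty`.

step 1: unify e ~ Bool  [subst: {-} | 1 pending]
  bind e := Bool
step 2: unify c ~ f  [subst: {e:=Bool} | 0 pending]
  bind c := f

Answer: c:=f e:=Bool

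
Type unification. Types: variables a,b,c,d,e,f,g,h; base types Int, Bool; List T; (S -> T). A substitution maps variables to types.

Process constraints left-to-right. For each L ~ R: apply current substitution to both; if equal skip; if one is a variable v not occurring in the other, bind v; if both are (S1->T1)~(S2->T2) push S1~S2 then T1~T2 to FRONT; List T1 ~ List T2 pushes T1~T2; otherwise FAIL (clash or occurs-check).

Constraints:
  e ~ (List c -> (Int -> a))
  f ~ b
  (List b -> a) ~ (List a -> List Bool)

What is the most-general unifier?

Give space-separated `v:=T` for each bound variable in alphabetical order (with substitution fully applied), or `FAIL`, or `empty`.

step 1: unify e ~ (List c -> (Int -> a))  [subst: {-} | 2 pending]
  bind e := (List c -> (Int -> a))
step 2: unify f ~ b  [subst: {e:=(List c -> (Int -> a))} | 1 pending]
  bind f := b
step 3: unify (List b -> a) ~ (List a -> List Bool)  [subst: {e:=(List c -> (Int -> a)), f:=b} | 0 pending]
  -> decompose arrow: push List b~List a, a~List Bool
step 4: unify List b ~ List a  [subst: {e:=(List c -> (Int -> a)), f:=b} | 1 pending]
  -> decompose List: push b~a
step 5: unify b ~ a  [subst: {e:=(List c -> (Int -> a)), f:=b} | 1 pending]
  bind b := a
step 6: unify a ~ List Bool  [subst: {e:=(List c -> (Int -> a)), f:=b, b:=a} | 0 pending]
  bind a := List Bool

Answer: a:=List Bool b:=List Bool e:=(List c -> (Int -> List Bool)) f:=List Bool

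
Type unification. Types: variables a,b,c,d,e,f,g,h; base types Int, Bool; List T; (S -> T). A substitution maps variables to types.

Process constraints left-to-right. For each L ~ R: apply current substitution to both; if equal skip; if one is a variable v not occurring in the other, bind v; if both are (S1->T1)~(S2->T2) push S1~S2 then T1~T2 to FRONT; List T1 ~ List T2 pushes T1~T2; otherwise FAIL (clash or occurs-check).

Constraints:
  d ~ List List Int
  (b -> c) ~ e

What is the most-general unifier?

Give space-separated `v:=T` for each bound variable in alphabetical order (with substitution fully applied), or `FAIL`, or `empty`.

step 1: unify d ~ List List Int  [subst: {-} | 1 pending]
  bind d := List List Int
step 2: unify (b -> c) ~ e  [subst: {d:=List List Int} | 0 pending]
  bind e := (b -> c)

Answer: d:=List List Int e:=(b -> c)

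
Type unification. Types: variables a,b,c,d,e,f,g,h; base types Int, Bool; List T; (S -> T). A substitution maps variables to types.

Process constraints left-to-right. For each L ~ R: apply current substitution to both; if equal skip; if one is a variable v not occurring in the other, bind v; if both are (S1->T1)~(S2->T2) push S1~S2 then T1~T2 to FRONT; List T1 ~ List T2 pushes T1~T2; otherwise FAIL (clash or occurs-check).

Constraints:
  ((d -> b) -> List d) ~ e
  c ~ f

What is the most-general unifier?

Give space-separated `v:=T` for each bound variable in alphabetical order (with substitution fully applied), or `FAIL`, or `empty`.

step 1: unify ((d -> b) -> List d) ~ e  [subst: {-} | 1 pending]
  bind e := ((d -> b) -> List d)
step 2: unify c ~ f  [subst: {e:=((d -> b) -> List d)} | 0 pending]
  bind c := f

Answer: c:=f e:=((d -> b) -> List d)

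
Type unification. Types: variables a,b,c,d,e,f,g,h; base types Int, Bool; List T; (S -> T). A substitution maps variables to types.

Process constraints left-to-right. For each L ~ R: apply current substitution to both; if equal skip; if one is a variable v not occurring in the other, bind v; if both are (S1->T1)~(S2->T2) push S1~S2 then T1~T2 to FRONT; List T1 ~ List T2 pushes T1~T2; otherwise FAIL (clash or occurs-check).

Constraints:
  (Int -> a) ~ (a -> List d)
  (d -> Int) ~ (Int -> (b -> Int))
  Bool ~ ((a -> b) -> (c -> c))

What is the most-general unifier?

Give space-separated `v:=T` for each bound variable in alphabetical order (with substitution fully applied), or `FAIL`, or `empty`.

step 1: unify (Int -> a) ~ (a -> List d)  [subst: {-} | 2 pending]
  -> decompose arrow: push Int~a, a~List d
step 2: unify Int ~ a  [subst: {-} | 3 pending]
  bind a := Int
step 3: unify Int ~ List d  [subst: {a:=Int} | 2 pending]
  clash: Int vs List d

Answer: FAIL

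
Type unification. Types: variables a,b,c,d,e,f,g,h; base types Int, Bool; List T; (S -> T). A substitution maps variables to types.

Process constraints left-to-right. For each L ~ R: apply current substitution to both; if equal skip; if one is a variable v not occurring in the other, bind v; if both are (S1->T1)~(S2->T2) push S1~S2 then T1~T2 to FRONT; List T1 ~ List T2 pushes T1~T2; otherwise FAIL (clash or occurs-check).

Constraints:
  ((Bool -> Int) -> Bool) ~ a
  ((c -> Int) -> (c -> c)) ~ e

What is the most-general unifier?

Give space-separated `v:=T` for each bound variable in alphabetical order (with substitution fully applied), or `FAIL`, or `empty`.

step 1: unify ((Bool -> Int) -> Bool) ~ a  [subst: {-} | 1 pending]
  bind a := ((Bool -> Int) -> Bool)
step 2: unify ((c -> Int) -> (c -> c)) ~ e  [subst: {a:=((Bool -> Int) -> Bool)} | 0 pending]
  bind e := ((c -> Int) -> (c -> c))

Answer: a:=((Bool -> Int) -> Bool) e:=((c -> Int) -> (c -> c))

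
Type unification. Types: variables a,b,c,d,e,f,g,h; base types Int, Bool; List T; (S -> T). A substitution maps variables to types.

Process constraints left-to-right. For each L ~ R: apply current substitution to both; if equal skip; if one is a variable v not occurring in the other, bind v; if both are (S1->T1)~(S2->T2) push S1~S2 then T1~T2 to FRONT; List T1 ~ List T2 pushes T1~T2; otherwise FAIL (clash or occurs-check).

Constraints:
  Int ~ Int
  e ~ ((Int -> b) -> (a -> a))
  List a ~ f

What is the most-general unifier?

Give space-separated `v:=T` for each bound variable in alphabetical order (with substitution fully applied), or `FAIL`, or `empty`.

Answer: e:=((Int -> b) -> (a -> a)) f:=List a

Derivation:
step 1: unify Int ~ Int  [subst: {-} | 2 pending]
  -> identical, skip
step 2: unify e ~ ((Int -> b) -> (a -> a))  [subst: {-} | 1 pending]
  bind e := ((Int -> b) -> (a -> a))
step 3: unify List a ~ f  [subst: {e:=((Int -> b) -> (a -> a))} | 0 pending]
  bind f := List a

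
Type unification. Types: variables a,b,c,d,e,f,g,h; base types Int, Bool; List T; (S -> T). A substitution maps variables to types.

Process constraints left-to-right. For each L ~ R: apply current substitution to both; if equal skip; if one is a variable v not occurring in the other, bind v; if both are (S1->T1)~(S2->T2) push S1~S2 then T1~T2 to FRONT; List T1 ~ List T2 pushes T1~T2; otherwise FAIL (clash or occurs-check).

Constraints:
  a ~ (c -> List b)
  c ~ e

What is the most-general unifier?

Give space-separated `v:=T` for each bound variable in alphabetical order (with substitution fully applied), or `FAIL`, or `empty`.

Answer: a:=(e -> List b) c:=e

Derivation:
step 1: unify a ~ (c -> List b)  [subst: {-} | 1 pending]
  bind a := (c -> List b)
step 2: unify c ~ e  [subst: {a:=(c -> List b)} | 0 pending]
  bind c := e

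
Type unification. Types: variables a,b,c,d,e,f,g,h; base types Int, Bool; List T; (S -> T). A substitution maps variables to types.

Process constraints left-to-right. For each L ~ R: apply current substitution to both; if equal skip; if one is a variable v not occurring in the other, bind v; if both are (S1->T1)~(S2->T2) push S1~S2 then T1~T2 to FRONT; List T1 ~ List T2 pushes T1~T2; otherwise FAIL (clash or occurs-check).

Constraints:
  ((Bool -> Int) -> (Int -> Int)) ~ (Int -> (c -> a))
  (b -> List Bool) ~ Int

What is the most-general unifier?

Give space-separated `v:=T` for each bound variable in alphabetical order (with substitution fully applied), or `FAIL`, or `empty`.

step 1: unify ((Bool -> Int) -> (Int -> Int)) ~ (Int -> (c -> a))  [subst: {-} | 1 pending]
  -> decompose arrow: push (Bool -> Int)~Int, (Int -> Int)~(c -> a)
step 2: unify (Bool -> Int) ~ Int  [subst: {-} | 2 pending]
  clash: (Bool -> Int) vs Int

Answer: FAIL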